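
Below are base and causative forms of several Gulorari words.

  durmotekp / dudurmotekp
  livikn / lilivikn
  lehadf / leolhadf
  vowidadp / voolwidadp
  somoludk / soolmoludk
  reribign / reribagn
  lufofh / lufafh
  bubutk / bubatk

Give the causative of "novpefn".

novpafn

durmotekp and vowidadp both end in -p yet inflect differently (dudurmotekp, voolwidadp), so the final letter is not what conditions the rule; the second-to-last letter is.
"novpefn" has second-to-last letter 'f'. The one such stem in the data (lufofh → lufafh) changes the last vowel to 'a' (as do reribign, bubutk), so the same rule applies.
So novpefn → novpafn.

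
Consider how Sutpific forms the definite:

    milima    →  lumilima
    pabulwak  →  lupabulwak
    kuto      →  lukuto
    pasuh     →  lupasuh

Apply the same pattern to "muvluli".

lumuvluli

Every pair shown (milima → lumilima, pabulwak → lupabulwak, kuto → lukuto, …) follows the same rule: add the prefix lu-.
So muvluli → lumuvluli.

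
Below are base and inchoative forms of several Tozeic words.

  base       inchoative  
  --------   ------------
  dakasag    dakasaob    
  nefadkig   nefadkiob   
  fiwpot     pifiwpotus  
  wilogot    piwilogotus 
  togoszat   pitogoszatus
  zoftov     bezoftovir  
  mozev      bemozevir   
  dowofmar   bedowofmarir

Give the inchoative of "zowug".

zowuob

"zowug" ends in -g. The stems ending in -g (dakasag → dakasaob, nefadkig → nefadkiob) drop the final letter and add -ob.
So zowug → zowuob.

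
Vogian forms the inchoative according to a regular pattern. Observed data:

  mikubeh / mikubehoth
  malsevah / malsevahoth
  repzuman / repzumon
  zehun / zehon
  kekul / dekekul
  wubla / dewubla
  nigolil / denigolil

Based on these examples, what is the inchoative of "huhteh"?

huhtehoth

malsevah and repzuman both have last vowel 'a' yet inflect differently (malsevahoth, repzumon), so the last vowel is not what conditions the rule; the final letter is.
"huhteh" ends in -h. The stems ending in -h (mikubeh → mikubehoth, malsevah → malsevahoth) add -oth.
The other patterns: stems ending in -n change the last vowel to 'o'; stems ending in -a or -l add the prefix de-.
So huhteh → huhtehoth.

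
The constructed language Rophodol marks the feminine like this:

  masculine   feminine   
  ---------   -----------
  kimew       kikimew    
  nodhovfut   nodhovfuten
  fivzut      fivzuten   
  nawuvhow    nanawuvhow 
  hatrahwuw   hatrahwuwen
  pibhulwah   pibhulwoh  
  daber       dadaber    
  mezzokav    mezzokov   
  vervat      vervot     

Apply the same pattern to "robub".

robuben

vervat and fivzut both end in -t yet inflect differently (vervot, fivzuten), so the final letter is not what conditions the rule; the last vowel is.
"robub" has last vowel 'u'. The stems whose last vowel is 'u' (fivzut → fivzuten, hatrahwuw → hatrahwuwen, nodhovfut → nodhovfuten) add -en.
So robub → robuben.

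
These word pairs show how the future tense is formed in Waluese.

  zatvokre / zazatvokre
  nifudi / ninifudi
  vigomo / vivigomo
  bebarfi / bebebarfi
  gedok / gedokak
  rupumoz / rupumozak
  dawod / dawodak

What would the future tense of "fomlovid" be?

fomlovidak

vigomo and gedok both have last vowel 'o' yet inflect differently (vivigomo, gedokak), so the last vowel is not what conditions the rule; whether the stem ends in a vowel or a consonant is.
"fomlovid" ends in a consonant. The stems ending in a consonant (gedok → gedokak, rupumoz → rupumozak, dawod → dawodak) add -ak.
So fomlovid → fomlovidak.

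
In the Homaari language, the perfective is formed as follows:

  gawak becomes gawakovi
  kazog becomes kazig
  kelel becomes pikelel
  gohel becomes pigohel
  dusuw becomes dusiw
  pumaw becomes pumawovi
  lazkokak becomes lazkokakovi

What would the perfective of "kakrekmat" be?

dusuw and pumaw both end in -w yet inflect differently (dusiw, pumawovi), so the final letter is not what conditions the rule; the last vowel is.
"kakrekmat" has last vowel 'a'. The stems whose last vowel is 'a' (pumaw → pumawovi, lazkokak → lazkokakovi, gawak → gawakovi) add -ovi.
So kakrekmat → kakrekmatovi.

kakrekmatovi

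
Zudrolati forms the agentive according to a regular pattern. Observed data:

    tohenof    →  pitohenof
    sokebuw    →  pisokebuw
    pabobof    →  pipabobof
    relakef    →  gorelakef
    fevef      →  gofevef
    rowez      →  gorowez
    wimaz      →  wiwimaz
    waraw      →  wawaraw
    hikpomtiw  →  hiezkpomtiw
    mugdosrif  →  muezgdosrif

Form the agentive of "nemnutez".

tohenof and relakef both end in -f yet inflect differently (pitohenof, gorelakef), so the final letter is not what conditions the rule; the last vowel is.
"nemnutez" has last vowel 'e'. The stems whose last vowel is 'e' (relakef → gorelakef, fevef → gofevef, rowez → gorowez) add the prefix go-.
So nemnutez → gonemnutez.

gonemnutez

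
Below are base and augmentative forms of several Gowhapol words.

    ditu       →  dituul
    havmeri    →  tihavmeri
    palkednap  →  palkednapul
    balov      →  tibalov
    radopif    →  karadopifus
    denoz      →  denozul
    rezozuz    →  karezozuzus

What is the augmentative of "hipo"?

"hipo" begins with h-. The one such stem in the data (havmeri → tihavmeri) adds the prefix ti-, so the same rule applies.
The other patterns: stems beginning with r- add ka- … -us around the stem; stems beginning with d- or p- add -ul.
So hipo → tihipo.

tihipo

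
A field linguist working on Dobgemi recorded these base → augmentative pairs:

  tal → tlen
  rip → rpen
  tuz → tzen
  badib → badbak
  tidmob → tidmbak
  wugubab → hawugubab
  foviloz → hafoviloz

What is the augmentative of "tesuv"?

tesvak

badib and wugubab both end in -b yet inflect differently (badbak, hawugubab), so the final letter is not what conditions the rule; the number of vowels is.
"tesuv" has 2 vowels. The stems with 2 vowels (badib → badbak, tidmob → tidmbak) delete the last vowel and add -ak.
So tesuv → tesvak.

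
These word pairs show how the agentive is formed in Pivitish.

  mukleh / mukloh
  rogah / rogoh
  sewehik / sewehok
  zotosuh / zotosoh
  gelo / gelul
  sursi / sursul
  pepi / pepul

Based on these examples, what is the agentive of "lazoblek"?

sewehik and sursi both have last vowel 'i' yet inflect differently (sewehok, sursul), so the last vowel is not what conditions the rule; whether the stem ends in a vowel or a consonant is.
"lazoblek" ends in a consonant. The stems ending in a consonant (mukleh → mukloh, rogah → rogoh, sewehik → sewehok) change the last vowel to 'o'.
So lazoblek → lazoblok.

lazoblok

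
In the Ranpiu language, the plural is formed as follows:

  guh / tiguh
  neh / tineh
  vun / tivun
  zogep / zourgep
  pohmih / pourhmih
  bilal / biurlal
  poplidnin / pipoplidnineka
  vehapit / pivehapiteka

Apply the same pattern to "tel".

guh and pohmih both end in -h yet inflect differently (tiguh, pourhmih), so the final letter is not what conditions the rule; the number of vowels is.
"tel" has 1 vowel. The stems with 1 vowel (guh → tiguh, neh → tineh, vun → tivun) add the prefix ti-.
The other patterns: stems with 2 vowels insert -ur- after the first vowel; stems with 3 vowels add pi- … -eka around the stem.
So tel → titel.

titel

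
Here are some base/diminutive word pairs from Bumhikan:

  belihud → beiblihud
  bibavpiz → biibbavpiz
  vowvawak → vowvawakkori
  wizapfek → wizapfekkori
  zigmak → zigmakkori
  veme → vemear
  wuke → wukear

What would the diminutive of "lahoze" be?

wizapfek and veme both have last vowel 'e' yet inflect differently (wizapfekkori, vemear), so the last vowel is not what conditions the rule; the final letter is.
"lahoze" ends in -e. The stems ending in -e (veme → vemear, wuke → wukear) add -ar.
The other patterns: stems ending in -d or -z insert -ib- after the first vowel; stems ending in -k double the final consonant and add -ori.
So lahoze → lahozear.

lahozear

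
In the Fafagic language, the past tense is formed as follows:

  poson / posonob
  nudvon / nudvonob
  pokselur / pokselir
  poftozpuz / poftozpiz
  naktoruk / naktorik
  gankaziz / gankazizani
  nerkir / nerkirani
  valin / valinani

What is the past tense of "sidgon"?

poftozpuz and gankaziz both end in -z yet inflect differently (poftozpiz, gankazizani), so the final letter is not what conditions the rule; the last vowel is.
"sidgon" has last vowel 'o'. The stems whose last vowel is 'o' (poson → posonob, nudvon → nudvonob) add -ob.
So sidgon → sidgonob.

sidgonob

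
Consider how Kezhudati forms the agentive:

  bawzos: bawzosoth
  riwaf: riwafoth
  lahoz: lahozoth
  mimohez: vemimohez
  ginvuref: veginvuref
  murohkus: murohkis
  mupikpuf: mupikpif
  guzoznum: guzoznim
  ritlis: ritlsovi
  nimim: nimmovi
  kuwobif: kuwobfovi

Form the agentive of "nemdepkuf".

lahoz and mimohez both end in -z yet inflect differently (lahozoth, vemimohez), so the final letter is not what conditions the rule; the last vowel is.
"nemdepkuf" has last vowel 'u'. The stems whose last vowel is 'u' (murohkus → murohkis, mupikpuf → mupikpif, guzoznum → guzoznim) change the last vowel to 'i'.
So nemdepkuf → nemdepkif.

nemdepkif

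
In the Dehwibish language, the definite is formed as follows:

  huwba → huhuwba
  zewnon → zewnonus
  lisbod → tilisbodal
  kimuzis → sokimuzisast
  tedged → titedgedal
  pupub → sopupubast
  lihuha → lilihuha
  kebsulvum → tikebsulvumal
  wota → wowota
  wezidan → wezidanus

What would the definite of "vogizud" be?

tivogizudal

wezidan and lihuha both have last vowel 'a' yet inflect differently (wezidanus, lilihuha), so the last vowel is not what conditions the rule; the final letter is.
"vogizud" ends in -d. The stems ending in -d (lisbod → tilisbodal, tedged → titedgedal) add ti- … -al around the stem.
So vogizud → tivogizudal.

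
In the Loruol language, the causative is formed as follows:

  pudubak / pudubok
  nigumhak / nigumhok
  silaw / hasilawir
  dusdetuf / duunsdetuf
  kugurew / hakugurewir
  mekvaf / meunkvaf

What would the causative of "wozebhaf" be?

wounzebhaf

"wozebhaf" ends in -f. The stems ending in -f (mekvaf → meunkvaf, dusdetuf → duunsdetuf) insert -un- after the first vowel.
So wozebhaf → wounzebhaf.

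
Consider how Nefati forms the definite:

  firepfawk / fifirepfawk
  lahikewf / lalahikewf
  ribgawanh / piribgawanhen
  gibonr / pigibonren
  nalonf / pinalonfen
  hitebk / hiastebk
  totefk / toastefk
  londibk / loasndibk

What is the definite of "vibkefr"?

lahikewf and nalonf both end in -f yet inflect differently (lalahikewf, pinalonfen), so the final letter is not what conditions the rule; the second-to-last letter is.
"vibkefr" has second-to-last letter 'f'. The one such stem in the data (totefk → toastefk) inserts -as- after the first vowel (as do hitebk, londibk), so the same rule applies.
So vibkefr → viasbkefr.

viasbkefr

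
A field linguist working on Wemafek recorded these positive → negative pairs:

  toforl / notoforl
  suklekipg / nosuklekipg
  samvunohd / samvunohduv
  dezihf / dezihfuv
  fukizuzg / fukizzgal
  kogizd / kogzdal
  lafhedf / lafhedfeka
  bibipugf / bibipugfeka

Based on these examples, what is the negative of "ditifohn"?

ditifohnuv

suklekipg and fukizuzg both end in -g yet inflect differently (nosuklekipg, fukizzgal), so the final letter is not what conditions the rule; the second-to-last letter is.
"ditifohn" has second-to-last letter 'h'. The stems whose second-to-last letter is 'h' (samvunohd → samvunohduv, dezihf → dezihfuv) add -uv.
So ditifohn → ditifohnuv.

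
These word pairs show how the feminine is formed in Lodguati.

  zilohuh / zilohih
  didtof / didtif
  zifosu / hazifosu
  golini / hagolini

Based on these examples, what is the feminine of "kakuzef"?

zilohuh and zifosu both have last vowel 'u' yet inflect differently (zilohih, hazifosu), so the last vowel is not what conditions the rule; whether the stem ends in a vowel or a consonant is.
"kakuzef" ends in a consonant. The stems ending in a consonant (zilohuh → zilohih, didtof → didtif) change the last vowel to 'i'.
The other pattern: stems ending in a vowel add the prefix ha-.
So kakuzef → kakuzif.

kakuzif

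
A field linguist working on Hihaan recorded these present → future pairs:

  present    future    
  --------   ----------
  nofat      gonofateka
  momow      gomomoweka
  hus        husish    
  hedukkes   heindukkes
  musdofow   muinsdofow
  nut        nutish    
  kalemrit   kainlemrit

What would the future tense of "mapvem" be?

nut and nofat both end in -t yet inflect differently (nutish, gonofateka), so the final letter is not what conditions the rule; the number of vowels is.
"mapvem" has 2 vowels. The stems with 2 vowels (momow → gomomoweka, nofat → gonofateka) add go- … -eka around the stem.
The other patterns: stems with 1 vowel add -ish; stems with 3 vowels insert -in- after the first vowel.
So mapvem → gomapvemeka.

gomapvemeka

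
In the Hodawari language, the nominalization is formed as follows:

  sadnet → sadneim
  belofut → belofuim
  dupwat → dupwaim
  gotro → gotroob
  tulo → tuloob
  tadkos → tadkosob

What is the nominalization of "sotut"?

sotuim

"sotut" ends in -t. The stems ending in -t (sadnet → sadneim, belofut → belofuim, dupwat → dupwaim) drop the final letter and add -im.
The other pattern: stems ending in -o or -s add -ob.
So sotut → sotuim.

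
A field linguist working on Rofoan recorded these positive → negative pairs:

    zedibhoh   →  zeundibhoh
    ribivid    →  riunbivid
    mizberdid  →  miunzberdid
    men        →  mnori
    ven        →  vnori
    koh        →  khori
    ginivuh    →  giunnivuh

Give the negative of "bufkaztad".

buunfkaztad

"bufkaztad" has 3 vowels. The stems with 3 vowels (mizberdid → miunzberdid, zedibhoh → zeundibhoh, ginivuh → giunnivuh) insert -un- after the first vowel.
The other pattern: stems with 1 vowel delete the last vowel and add -ori.
So bufkaztad → buunfkaztad.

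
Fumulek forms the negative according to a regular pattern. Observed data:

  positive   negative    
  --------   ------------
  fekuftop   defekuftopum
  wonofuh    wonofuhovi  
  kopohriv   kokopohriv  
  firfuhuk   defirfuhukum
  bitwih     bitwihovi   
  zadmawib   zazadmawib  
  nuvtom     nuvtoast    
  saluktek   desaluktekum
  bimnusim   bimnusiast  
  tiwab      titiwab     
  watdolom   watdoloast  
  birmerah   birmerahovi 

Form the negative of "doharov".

bimnusim and bitwih both have last vowel 'i' yet inflect differently (bimnusiast, bitwihovi), so the last vowel is not what conditions the rule; the final letter is.
"doharov" ends in -v. The one such stem in the data (kopohriv → kokopohriv) repeats the first consonant+vowel as a prefix (as do zadmawib, tiwab), so the same rule applies.
So doharov → dodoharov.

dodoharov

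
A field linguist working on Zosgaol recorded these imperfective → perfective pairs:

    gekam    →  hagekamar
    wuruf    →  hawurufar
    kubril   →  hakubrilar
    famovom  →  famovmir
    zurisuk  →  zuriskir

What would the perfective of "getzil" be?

"getzil" has 2 vowels. The stems with 2 vowels (gekam → hagekamar, kubril → hakubrilar, wuruf → hawurufar) add ha- … -ar around the stem.
The other pattern: stems with 3 vowels delete the last vowel and add -ir.
So getzil → hagetzilar.

hagetzilar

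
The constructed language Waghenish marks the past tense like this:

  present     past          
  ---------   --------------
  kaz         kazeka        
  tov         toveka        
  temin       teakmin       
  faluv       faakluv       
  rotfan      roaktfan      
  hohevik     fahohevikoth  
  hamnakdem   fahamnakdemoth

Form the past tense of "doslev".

doakslev

tov and faluv both end in -v yet inflect differently (toveka, faakluv), so the final letter is not what conditions the rule; the number of vowels is.
"doslev" has 2 vowels. The stems with 2 vowels (temin → teakmin, faluv → faakluv, rotfan → roaktfan) insert -ak- after the first vowel.
So doslev → doakslev.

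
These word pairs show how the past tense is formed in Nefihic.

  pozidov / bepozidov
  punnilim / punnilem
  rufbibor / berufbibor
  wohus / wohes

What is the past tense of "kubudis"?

punnilim and pozidov both begin with p- yet inflect differently (punnilem, bepozidov), so the first letter is not what conditions the rule; the final letter is.
"kubudis" ends in -s. The one such stem in the data (wohus → wohes) changes the last vowel to 'e' (as does punnilim), so the same rule applies.
So kubudis → kubudes.

kubudes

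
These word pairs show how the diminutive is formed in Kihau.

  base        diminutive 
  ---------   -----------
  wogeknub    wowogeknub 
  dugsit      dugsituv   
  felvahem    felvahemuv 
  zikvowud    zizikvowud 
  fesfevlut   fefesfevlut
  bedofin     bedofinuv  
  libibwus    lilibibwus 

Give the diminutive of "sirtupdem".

sirtupdemuv

fesfevlut and dugsit both end in -t yet inflect differently (fefesfevlut, dugsituv), so the final letter is not what conditions the rule; the last vowel is.
"sirtupdem" has last vowel 'e'. The one such stem in the data (felvahem → felvahemuv) adds -uv, so the same rule applies.
So sirtupdem → sirtupdemuv.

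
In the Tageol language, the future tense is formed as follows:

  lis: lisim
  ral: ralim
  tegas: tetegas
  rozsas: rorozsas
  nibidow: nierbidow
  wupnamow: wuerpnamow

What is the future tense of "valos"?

lis and tegas both end in -s yet inflect differently (lisim, tetegas), so the final letter is not what conditions the rule; the number of vowels is.
"valos" has 2 vowels. The stems with 2 vowels (tegas → tetegas, rozsas → rorozsas) repeat the first consonant+vowel as a prefix.
The other patterns: stems with 1 vowel add -im; stems with 3 vowels insert -er- after the first vowel.
So valos → vavalos.

vavalos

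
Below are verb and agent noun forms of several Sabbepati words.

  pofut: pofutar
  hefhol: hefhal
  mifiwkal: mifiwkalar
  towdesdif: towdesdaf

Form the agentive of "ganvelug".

ganvelugar

hefhol and mifiwkal both end in -l yet inflect differently (hefhal, mifiwkalar), so the final letter is not what conditions the rule; the last vowel is.
"ganvelug" has last vowel 'u'. The one such stem in the data (pofut → pofutar) adds -ar, so the same rule applies.
The other pattern: stems whose last vowel is 'i' or 'o' change the last vowel to 'a'.
So ganvelug → ganvelugar.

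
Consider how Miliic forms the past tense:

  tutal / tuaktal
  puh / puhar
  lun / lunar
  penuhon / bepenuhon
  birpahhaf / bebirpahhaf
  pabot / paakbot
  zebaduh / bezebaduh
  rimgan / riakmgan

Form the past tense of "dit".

"dit" has 1 vowel. The stems with 1 vowel (lun → lunar, puh → puhar) add -ar.
So dit → ditar.

ditar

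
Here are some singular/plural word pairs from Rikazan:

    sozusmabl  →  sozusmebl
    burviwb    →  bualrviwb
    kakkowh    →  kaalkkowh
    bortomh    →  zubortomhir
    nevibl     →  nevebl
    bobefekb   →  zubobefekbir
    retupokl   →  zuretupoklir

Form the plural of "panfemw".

zupanfemwir

kakkowh and bortomh both end in -h yet inflect differently (kaalkkowh, zubortomhir), so the final letter is not what conditions the rule; the second-to-last letter is.
"panfemw" has second-to-last letter 'm'. The one such stem in the data (bortomh → zubortomhir) adds zu- … -ir around the stem, so the same rule applies.
The other patterns: stems whose second-to-last letter is 'b' change the last vowel to 'e'; stems whose second-to-last letter is 'w' insert -al- after the first vowel.
So panfemw → zupanfemwir.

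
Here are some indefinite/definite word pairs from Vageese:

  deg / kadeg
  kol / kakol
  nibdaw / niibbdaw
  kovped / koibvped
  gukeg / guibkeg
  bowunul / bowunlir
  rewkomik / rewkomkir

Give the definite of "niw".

kaniw

deg and gukeg both end in -g yet inflect differently (kadeg, guibkeg), so the final letter is not what conditions the rule; the number of vowels is.
"niw" has 1 vowel. The stems with 1 vowel (deg → kadeg, kol → kakol) add the prefix ka-.
So niw → kaniw.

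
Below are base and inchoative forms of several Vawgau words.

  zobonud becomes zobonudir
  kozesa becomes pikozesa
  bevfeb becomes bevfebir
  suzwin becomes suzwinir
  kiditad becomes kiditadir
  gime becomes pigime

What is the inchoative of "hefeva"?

kozesa and kiditad both have last vowel 'a' yet inflect differently (pikozesa, kiditadir), so the last vowel is not what conditions the rule; whether the stem ends in a vowel or a consonant is.
"hefeva" ends in a vowel. The stems ending in a vowel (kozesa → pikozesa, gime → pigime) add the prefix pi-.
The other pattern: stems ending in a consonant add -ir.
So hefeva → pihefeva.

pihefeva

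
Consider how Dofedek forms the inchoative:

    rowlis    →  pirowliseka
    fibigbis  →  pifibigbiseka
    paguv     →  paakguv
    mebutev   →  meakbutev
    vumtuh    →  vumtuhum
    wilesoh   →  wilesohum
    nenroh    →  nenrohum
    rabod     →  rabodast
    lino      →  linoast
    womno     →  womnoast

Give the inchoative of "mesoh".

mesohum

paguv and vumtuh both have last vowel 'u' yet inflect differently (paakguv, vumtuhum), so the last vowel is not what conditions the rule; the final letter is.
"mesoh" ends in -h. The stems ending in -h (vumtuh → vumtuhum, wilesoh → wilesohum, nenroh → nenrohum) add -um.
The other patterns: stems ending in -s add pi- … -eka around the stem; stems ending in -v insert -ak- after the first vowel; stems ending in -d or -o add -ast.
So mesoh → mesohum.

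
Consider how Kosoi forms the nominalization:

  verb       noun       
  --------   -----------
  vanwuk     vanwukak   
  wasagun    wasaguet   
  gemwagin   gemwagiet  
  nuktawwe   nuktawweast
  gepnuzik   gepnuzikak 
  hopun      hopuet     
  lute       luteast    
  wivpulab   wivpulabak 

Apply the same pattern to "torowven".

"torowven" ends in -n. The stems ending in -n (wasagun → wasaguet, gemwagin → gemwagiet, hopun → hopuet) drop the final letter and add -et.
So torowven → torowveet.

torowveet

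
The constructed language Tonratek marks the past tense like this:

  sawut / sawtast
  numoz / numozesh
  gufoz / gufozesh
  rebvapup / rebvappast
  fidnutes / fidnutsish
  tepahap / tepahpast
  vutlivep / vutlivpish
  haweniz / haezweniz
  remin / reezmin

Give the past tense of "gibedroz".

numoz and haweniz both end in -z yet inflect differently (numozesh, haezweniz), so the final letter is not what conditions the rule; the last vowel is.
"gibedroz" has last vowel 'o'. The stems whose last vowel is 'o' (numoz → numozesh, gufoz → gufozesh) add -esh.
The other patterns: stems whose last vowel is 'i' insert -ez- after the first vowel; stems whose last vowel is 'e' delete the last vowel and add -ish; stems whose last vowel is 'a' or 'u' delete the last vowel and add -ast.
So gibedroz → gibedrozesh.

gibedrozesh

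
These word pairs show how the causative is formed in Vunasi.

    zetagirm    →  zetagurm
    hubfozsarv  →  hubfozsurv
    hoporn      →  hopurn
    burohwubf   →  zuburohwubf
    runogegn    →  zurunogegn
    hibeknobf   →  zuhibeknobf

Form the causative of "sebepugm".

zusebepugm

hoporn and runogegn both end in -n yet inflect differently (hopurn, zurunogegn), so the final letter is not what conditions the rule; the second-to-last letter is.
"sebepugm" has second-to-last letter 'g'. The one such stem in the data (runogegn → zurunogegn) adds the prefix zu-, so the same rule applies.
The other pattern: stems whose second-to-last letter is 'r' change the last vowel to 'u'.
So sebepugm → zusebepugm.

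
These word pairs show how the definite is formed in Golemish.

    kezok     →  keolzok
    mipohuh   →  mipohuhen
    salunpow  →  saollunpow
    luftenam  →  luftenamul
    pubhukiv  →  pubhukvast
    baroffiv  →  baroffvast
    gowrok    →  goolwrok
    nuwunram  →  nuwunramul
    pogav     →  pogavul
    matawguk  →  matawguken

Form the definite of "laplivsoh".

laolplivsoh

gowrok and matawguk both end in -k yet inflect differently (goolwrok, matawguken), so the final letter is not what conditions the rule; the last vowel is.
"laplivsoh" has last vowel 'o'. The stems whose last vowel is 'o' (gowrok → goolwrok, kezok → keolzok, salunpow → saollunpow) insert -ol- after the first vowel.
The other patterns: stems whose last vowel is 'i' delete the last vowel and add -ast; stems whose last vowel is 'u' add -en; stems whose last vowel is 'a' add -ul.
So laplivsoh → laolplivsoh.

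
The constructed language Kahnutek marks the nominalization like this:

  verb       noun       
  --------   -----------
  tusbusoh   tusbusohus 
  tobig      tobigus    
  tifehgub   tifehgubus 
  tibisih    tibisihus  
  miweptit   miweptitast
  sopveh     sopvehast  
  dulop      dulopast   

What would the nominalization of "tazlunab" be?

"tazlunab" begins with t-. The stems beginning with t- (tusbusoh → tusbusohus, tobig → tobigus, tifehgub → tifehgubus) add -us.
The other pattern: stems beginning with d-, m- or s- add -ast.
So tazlunab → tazlunabus.

tazlunabus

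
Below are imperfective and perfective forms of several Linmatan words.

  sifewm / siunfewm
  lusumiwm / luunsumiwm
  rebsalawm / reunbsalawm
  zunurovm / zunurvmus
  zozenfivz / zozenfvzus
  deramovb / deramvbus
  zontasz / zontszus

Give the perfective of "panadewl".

sifewm and zunurovm both end in -m yet inflect differently (siunfewm, zunurvmus), so the final letter is not what conditions the rule; the second-to-last letter is.
"panadewl" has second-to-last letter 'w'. The stems whose second-to-last letter is 'w' (sifewm → siunfewm, lusumiwm → luunsumiwm, rebsalawm → reunbsalawm) insert -un- after the first vowel.
So panadewl → paunnadewl.

paunnadewl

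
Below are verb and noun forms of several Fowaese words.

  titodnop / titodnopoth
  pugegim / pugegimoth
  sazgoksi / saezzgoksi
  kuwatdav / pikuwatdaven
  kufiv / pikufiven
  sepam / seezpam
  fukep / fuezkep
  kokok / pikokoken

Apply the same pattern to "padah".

padahoth

fukep and titodnop both end in -p yet inflect differently (fuezkep, titodnopoth), so the final letter is not what conditions the rule; the first letter is.
"padah" begins with p-. The one such stem in the data (pugegim → pugegimoth) adds -oth, so the same rule applies.
The other patterns: stems beginning with k- add pi- … -en around the stem; stems beginning with f- or s- insert -ez- after the first vowel.
So padah → padahoth.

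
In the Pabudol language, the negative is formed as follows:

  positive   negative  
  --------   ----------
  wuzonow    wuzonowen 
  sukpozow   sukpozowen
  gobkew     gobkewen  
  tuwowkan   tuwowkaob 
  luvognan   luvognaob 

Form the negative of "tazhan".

tazhaob

"tazhan" ends in -n. The stems ending in -n (tuwowkan → tuwowkaob, luvognan → luvognaob) drop the final letter and add -ob.
So tazhan → tazhaob.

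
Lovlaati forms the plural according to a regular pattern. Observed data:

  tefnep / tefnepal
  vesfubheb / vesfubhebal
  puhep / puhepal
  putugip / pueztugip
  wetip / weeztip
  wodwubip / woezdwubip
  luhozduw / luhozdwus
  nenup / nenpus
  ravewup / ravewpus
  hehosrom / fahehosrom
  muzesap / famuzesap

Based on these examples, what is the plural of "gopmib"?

tefnep and putugip both end in -p yet inflect differently (tefnepal, pueztugip), so the final letter is not what conditions the rule; the last vowel is.
"gopmib" has last vowel 'i'. The stems whose last vowel is 'i' (putugip → pueztugip, wetip → weeztip, wodwubip → woezdwubip) insert -ez- after the first vowel.
So gopmib → goezpmib.

goezpmib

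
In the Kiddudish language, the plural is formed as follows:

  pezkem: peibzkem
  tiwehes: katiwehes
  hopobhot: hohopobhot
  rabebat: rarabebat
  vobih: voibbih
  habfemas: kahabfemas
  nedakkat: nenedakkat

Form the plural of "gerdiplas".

nedakkat and habfemas both have last vowel 'a' yet inflect differently (nenedakkat, kahabfemas), so the last vowel is not what conditions the rule; the final letter is.
"gerdiplas" ends in -s. The stems ending in -s (habfemas → kahabfemas, tiwehes → katiwehes) add the prefix ka-.
The other patterns: stems ending in -t repeat the first consonant+vowel as a prefix; stems ending in -h or -m insert -ib- after the first vowel.
So gerdiplas → kagerdiplas.

kagerdiplas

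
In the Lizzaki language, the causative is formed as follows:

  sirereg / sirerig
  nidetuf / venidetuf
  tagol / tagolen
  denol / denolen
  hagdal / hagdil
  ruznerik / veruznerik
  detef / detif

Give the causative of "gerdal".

"gerdal" has last vowel 'a'. The one such stem in the data (hagdal → hagdil) changes the last vowel to 'i' (as do detef, sirereg), so the same rule applies.
The other patterns: stems whose last vowel is 'o' add -en; stems whose last vowel is 'i' or 'u' add the prefix ve-.
So gerdal → gerdil.

gerdil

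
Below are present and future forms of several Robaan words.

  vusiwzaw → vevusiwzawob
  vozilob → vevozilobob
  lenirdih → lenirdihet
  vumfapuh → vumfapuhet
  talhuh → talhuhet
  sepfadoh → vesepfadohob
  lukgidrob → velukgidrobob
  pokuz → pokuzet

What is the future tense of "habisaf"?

lenirdih and sepfadoh both end in -h yet inflect differently (lenirdihet, vesepfadohob), so the final letter is not what conditions the rule; the last vowel is.
"habisaf" has last vowel 'a'. The one such stem in the data (vusiwzaw → vevusiwzawob) adds ve- … -ob around the stem, so the same rule applies.
The other pattern: stems whose last vowel is 'i' or 'u' add -et.
So habisaf → vehabisafob.

vehabisafob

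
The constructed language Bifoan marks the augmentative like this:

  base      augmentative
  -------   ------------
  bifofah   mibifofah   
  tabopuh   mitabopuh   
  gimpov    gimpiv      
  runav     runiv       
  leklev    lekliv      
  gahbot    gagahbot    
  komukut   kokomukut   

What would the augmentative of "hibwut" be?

hihibwut

bifofah and runav both have last vowel 'a' yet inflect differently (mibifofah, runiv), so the last vowel is not what conditions the rule; the final letter is.
"hibwut" ends in -t. The stems ending in -t (gahbot → gagahbot, komukut → kokomukut) repeat the first consonant+vowel as a prefix.
So hibwut → hihibwut.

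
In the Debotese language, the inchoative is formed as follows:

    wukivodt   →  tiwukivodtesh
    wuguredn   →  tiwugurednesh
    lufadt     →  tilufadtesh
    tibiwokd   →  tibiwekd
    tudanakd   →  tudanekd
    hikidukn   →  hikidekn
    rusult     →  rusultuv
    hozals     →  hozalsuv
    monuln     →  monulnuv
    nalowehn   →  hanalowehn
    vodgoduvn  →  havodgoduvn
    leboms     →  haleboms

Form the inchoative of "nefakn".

wuguredn and hikidukn both end in -n yet inflect differently (tiwugurednesh, hikidekn), so the final letter is not what conditions the rule; the second-to-last letter is.
"nefakn" has second-to-last letter 'k'. The stems whose second-to-last letter is 'k' (tibiwokd → tibiwekd, tudanakd → tudanekd, hikidukn → hikidekn) change the last vowel to 'e'.
The other patterns: stems whose second-to-last letter is 'd' add ti- … -esh around the stem; stems whose second-to-last letter is 'l' add -uv; stems whose second-to-last letter is 'h', 'm' or 'v' add the prefix ha-.
So nefakn → nefekn.

nefekn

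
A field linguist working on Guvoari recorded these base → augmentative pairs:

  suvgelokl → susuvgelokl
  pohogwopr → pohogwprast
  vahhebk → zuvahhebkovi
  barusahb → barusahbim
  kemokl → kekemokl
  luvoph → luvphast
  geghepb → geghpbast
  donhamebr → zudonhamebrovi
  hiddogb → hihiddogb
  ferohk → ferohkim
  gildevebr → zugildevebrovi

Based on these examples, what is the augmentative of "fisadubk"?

"fisadubk" has second-to-last letter 'b'. The stems whose second-to-last letter is 'b' (donhamebr → zudonhamebrovi, gildevebr → zugildevebrovi, vahhebk → zuvahhebkovi) add zu- … -ovi around the stem.
So fisadubk → zufisadubkovi.

zufisadubkovi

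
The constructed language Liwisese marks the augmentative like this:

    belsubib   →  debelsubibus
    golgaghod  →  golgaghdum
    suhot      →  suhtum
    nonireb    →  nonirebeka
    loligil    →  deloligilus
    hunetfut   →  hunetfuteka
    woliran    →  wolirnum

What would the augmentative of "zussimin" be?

suhot and hunetfut both end in -t yet inflect differently (suhtum, hunetfuteka), so the final letter is not what conditions the rule; the last vowel is.
"zussimin" has last vowel 'i'. The stems whose last vowel is 'i' (loligil → deloligilus, belsubib → debelsubibus) add de- … -us around the stem.
The other patterns: stems whose last vowel is 'a' or 'o' delete the last vowel and add -um; stems whose last vowel is 'e' or 'u' add -eka.
So zussimin → dezussiminus.

dezussiminus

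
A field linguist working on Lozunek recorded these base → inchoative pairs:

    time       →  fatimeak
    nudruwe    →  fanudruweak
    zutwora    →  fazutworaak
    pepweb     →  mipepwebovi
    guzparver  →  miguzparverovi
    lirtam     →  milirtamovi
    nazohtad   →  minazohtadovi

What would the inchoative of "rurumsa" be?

time and pepweb both have last vowel 'e' yet inflect differently (fatimeak, mipepwebovi), so the last vowel is not what conditions the rule; whether the stem ends in a vowel or a consonant is.
"rurumsa" ends in a vowel. The stems ending in a vowel (time → fatimeak, nudruwe → fanudruweak, zutwora → fazutworaak) add fa- … -ak around the stem.
So rurumsa → farurumsaak.

farurumsaak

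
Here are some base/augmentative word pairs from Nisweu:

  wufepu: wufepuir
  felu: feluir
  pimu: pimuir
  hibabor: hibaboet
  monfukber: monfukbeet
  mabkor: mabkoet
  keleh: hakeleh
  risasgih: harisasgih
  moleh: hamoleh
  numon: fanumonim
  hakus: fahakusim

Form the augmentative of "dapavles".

monfukber and keleh both have last vowel 'e' yet inflect differently (monfukbeet, hakeleh), so the last vowel is not what conditions the rule; the final letter is.
"dapavles" ends in -s. The one such stem in the data (hakus → fahakusim) adds fa- … -im around the stem, so the same rule applies.
So dapavles → fadapavlesim.

fadapavlesim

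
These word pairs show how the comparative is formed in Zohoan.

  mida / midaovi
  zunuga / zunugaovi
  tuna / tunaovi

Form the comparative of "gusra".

Every pair shown (mida → midaovi, zunuga → zunugaovi, tuna → tunaovi) follows the same rule: add -ovi.
So gusra → gusraovi.

gusraovi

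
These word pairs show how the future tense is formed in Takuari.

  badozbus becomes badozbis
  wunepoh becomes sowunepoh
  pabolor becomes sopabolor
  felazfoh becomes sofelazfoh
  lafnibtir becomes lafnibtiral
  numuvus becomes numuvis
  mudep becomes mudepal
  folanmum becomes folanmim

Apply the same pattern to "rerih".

rerihal

pabolor and lafnibtir both end in -r yet inflect differently (sopabolor, lafnibtiral), so the final letter is not what conditions the rule; the last vowel is.
"rerih" has last vowel 'i'. The one such stem in the data (lafnibtir → lafnibtiral) adds -al, so the same rule applies.
The other patterns: stems whose last vowel is 'u' change the last vowel to 'i'; stems whose last vowel is 'o' add the prefix so-.
So rerih → rerihal.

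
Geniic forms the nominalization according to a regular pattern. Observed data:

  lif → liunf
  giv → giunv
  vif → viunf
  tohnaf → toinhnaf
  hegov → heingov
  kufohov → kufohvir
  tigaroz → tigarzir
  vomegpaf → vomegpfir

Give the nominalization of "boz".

"boz" has 1 vowel. The stems with 1 vowel (lif → liunf, giv → giunv, vif → viunf) insert -un- after the first vowel.
The other patterns: stems with 2 vowels insert -in- after the first vowel; stems with 3 vowels delete the last vowel and add -ir.
So boz → bounz.

bounz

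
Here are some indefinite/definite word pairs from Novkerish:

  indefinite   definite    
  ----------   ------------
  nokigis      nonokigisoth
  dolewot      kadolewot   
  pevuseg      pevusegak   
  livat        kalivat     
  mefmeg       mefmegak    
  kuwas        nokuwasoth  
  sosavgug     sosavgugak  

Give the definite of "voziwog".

kuwas and livat both have last vowel 'a' yet inflect differently (nokuwasoth, kalivat), so the last vowel is not what conditions the rule; the final letter is.
"voziwog" ends in -g. The stems ending in -g (pevuseg → pevusegak, sosavgug → sosavgugak, mefmeg → mefmegak) add -ak.
The other patterns: stems ending in -s add no- … -oth around the stem; stems ending in -t add the prefix ka-.
So voziwog → voziwogak.

voziwogak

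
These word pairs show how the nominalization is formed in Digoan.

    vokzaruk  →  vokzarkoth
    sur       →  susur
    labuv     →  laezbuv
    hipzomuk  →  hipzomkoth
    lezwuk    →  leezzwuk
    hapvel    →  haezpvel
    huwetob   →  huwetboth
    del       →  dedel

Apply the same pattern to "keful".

keezful

del and hapvel both end in -l yet inflect differently (dedel, haezpvel), so the final letter is not what conditions the rule; the number of vowels is.
"keful" has 2 vowels. The stems with 2 vowels (hapvel → haezpvel, labuv → laezbuv, lezwuk → leezzwuk) insert -ez- after the first vowel.
So keful → keezful.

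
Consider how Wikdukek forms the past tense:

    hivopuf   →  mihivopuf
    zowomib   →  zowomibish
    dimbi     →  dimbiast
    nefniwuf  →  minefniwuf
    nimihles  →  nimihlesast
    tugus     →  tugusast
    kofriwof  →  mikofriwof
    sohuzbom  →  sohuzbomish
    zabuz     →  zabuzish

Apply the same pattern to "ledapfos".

tugus and hivopuf both have last vowel 'u' yet inflect differently (tugusast, mihivopuf), so the last vowel is not what conditions the rule; the final letter is.
"ledapfos" ends in -s. The stems ending in -s (nimihles → nimihlesast, tugus → tugusast) add -ast.
So ledapfos → ledapfosast.

ledapfosast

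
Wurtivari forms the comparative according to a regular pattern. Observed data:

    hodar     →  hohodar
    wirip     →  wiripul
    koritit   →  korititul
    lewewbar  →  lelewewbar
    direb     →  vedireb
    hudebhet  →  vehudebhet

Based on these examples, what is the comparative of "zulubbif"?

hudebhet and koritit both end in -t yet inflect differently (vehudebhet, korititul), so the final letter is not what conditions the rule; the last vowel is.
"zulubbif" has last vowel 'i'. The stems whose last vowel is 'i' (wirip → wiripul, koritit → korititul) add -ul.
The other patterns: stems whose last vowel is 'a' repeat the first consonant+vowel as a prefix; stems whose last vowel is 'e' add the prefix ve-.
So zulubbif → zulubbiful.

zulubbiful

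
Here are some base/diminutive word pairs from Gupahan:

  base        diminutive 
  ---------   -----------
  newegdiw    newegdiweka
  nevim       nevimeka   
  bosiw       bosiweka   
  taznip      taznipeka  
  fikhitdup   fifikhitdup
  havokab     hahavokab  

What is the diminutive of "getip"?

taznip and fikhitdup both end in -p yet inflect differently (taznipeka, fifikhitdup), so the final letter is not what conditions the rule; the last vowel is.
"getip" has last vowel 'i'. The stems whose last vowel is 'i' (newegdiw → newegdiweka, nevim → nevimeka, bosiw → bosiweka) add -eka.
The other pattern: stems whose last vowel is 'a' or 'u' repeat the first consonant+vowel as a prefix.
So getip → getipeka.

getipeka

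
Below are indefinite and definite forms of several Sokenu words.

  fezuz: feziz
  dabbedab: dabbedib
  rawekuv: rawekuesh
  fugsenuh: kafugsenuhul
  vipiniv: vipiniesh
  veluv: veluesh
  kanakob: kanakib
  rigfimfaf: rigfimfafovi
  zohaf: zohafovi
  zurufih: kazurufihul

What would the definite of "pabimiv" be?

"pabimiv" ends in -v. The stems ending in -v (rawekuv → rawekuesh, vipiniv → vipiniesh, veluv → veluesh) drop the final letter and add -esh.
The other patterns: stems ending in -h add ka- … -ul around the stem; stems ending in -f add -ovi; stems ending in -b or -z change the last vowel to 'i'.
So pabimiv → pabimiesh.

pabimiesh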